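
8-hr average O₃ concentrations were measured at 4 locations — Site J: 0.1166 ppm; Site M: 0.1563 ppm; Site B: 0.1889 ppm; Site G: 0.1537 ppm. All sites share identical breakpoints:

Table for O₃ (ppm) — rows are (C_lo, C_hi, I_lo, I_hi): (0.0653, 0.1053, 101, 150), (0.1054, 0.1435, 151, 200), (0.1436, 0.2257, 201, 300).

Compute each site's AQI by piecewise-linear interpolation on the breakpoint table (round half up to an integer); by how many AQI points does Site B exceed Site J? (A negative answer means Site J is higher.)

Site J: row 0.1054–0.1435 (AQI 151–200). (200−151)·(0.1166−0.1054)/(0.1435−0.1054) + 151 = 49·0.0112/0.0381 + 151 ≈ 165.40 → 165.
Site M 0.1563: bracket 0.1436–0.2257 → index 201–300; slope 99/0.0821, offset 0.0127.
AQI = 201 + 99/0.0821·0.0127 ≈ 216.31 ⇒ 216.
Site B: 0.1889 ∈ [0.1436, 0.2257] ↔ index [201, 300].
201 + (0.1889−0.1436)·(300−201)/(0.2257−0.1436) = 201 + 0.0453·99/0.0821 ≈ 255.62, so AQI = 256.
Site G 0.1537: bracket 0.1436–0.2257 → index 201–300; slope 99/0.0821, offset 0.0101.
AQI = 201 + 99/0.0821·0.0101 ≈ 213.18 ⇒ 213.
AQIs: Site J=165, Site M=216, Site B=256, Site G=213. Site B (256) − Site J (165) = 91.

91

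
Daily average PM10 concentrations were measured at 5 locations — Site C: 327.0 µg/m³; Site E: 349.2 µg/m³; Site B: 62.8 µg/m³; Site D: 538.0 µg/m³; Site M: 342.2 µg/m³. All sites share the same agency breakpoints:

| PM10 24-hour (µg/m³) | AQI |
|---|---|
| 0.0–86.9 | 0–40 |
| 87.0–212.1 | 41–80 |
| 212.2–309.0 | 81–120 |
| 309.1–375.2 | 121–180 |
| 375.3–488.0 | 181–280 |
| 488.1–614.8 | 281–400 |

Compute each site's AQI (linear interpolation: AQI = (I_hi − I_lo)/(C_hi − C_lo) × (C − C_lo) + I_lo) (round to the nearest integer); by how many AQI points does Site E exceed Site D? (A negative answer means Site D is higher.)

-171

Site C: row 309.1–375.2 (AQI 121–180). (180−121)·(327.0−309.1)/(375.2−309.1) + 121 = 59·17.9/66.1 + 121 ≈ 136.98 → 137.
Site E: 349.2 ∈ [309.1, 375.2] ↔ index [121, 180].
121 + (349.2−309.1)·(180−121)/(375.2−309.1) = 121 + 40.1·59/66.1 ≈ 156.79, so AQI = 157.
Site B 62.8: bracket 0.0–86.9 → index 0–40; slope 40/86.9, offset 62.8.
AQI = 0 + 40/86.9·62.8 ≈ 28.91 ⇒ 29.
Site D: row 488.1–614.8 (AQI 281–400). (400−281)·(538.0−488.1)/(614.8−488.1) + 281 = 119·49.9/126.7 + 281 ≈ 327.87 → 328.
Site M 342.2: bracket 309.1–375.2 → index 121–180; slope 59/66.1, offset 33.1.
AQI = 121 + 59/66.1·33.1 ≈ 150.54 ⇒ 151.
AQIs: Site C=137, Site E=157, Site B=29, Site D=328, Site M=151. Site E (157) − Site D (328) = -171.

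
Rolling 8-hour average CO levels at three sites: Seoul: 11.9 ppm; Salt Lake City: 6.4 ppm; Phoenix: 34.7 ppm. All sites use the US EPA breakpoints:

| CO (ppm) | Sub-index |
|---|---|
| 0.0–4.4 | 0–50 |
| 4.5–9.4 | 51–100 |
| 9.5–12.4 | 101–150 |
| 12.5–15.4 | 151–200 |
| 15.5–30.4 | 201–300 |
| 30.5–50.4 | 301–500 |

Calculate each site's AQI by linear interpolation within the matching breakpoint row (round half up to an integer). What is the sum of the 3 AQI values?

Seoul 11.9: bracket 9.5–12.4 → index 101–150; slope 49/2.9, offset 2.4.
AQI = 101 + 49/2.9·2.4 ≈ 141.55 ⇒ 142.
Salt Lake City: 6.4 ∈ [4.5, 9.4] ↔ index [51, 100].
51 + (6.4−4.5)·(100−51)/(9.4−4.5) = 51 + 1.9·49/4.9 ≈ 70.00, so AQI = 70.
Phoenix 34.7: bracket 30.5–50.4 → index 301–500; slope 199/19.9, offset 4.2.
AQI = 301 + 199/19.9·4.2 ≈ 343.00 ⇒ 343.
AQIs: Seoul=142, Salt Lake City=70, Phoenix=343. Sum = 142 + 70 + 343 = 555.

555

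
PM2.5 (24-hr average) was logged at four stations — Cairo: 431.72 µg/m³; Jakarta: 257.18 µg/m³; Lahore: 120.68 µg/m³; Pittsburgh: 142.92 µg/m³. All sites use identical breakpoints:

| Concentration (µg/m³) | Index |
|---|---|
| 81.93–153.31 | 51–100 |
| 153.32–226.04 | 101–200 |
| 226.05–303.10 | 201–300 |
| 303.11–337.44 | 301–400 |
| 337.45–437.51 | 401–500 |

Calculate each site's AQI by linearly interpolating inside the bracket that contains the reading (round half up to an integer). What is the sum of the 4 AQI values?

906

Cairo: 431.72 ∈ [337.45, 437.51] ↔ index [401, 500].
401 + (431.72−337.45)·(500−401)/(437.51−337.45) = 401 + 94.27·99/100.06 ≈ 494.27, so AQI = 494.
Jakarta: 257.18 lies in 226.05–303.10, so I_lo=201, I_hi=300, C_lo=226.05, C_hi=303.10.
(300−201)/(303.10−226.05) × (257.18−226.05) + 201 = 99/77.05 × 31.13 + 201 ≈ 241.00 → 241.
Lahore: row 81.93–153.31 (AQI 51–100). (100−51)·(120.68−81.93)/(153.31−81.93) + 51 = 49·38.75/71.38 + 51 ≈ 77.60 → 78.
Pittsburgh: 142.92 ∈ [81.93, 153.31] ↔ index [51, 100].
51 + (142.92−81.93)·(100−51)/(153.31−81.93) = 51 + 60.99·49/71.38 ≈ 92.87, so AQI = 93.
AQIs: Cairo=494, Jakarta=241, Lahore=78, Pittsburgh=93. Sum = 494 + 241 + 78 + 93 = 906.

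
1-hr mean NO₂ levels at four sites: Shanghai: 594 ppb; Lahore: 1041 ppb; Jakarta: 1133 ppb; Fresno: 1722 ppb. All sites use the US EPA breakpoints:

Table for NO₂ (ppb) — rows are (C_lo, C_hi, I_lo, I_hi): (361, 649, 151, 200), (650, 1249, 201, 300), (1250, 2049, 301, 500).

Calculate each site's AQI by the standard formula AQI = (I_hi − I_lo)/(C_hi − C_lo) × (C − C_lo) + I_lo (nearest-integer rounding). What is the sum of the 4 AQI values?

1157

Shanghai 594: bracket 361–649 → index 151–200; slope 49/288, offset 233.
AQI = 151 + 49/288·233 ≈ 190.64 ⇒ 191.
Lahore 1041: bracket 650–1249 → index 201–300; slope 99/599, offset 391.
AQI = 201 + 99/599·391 ≈ 265.62 ⇒ 266.
Jakarta 1133: bracket 650–1249 → index 201–300; slope 99/599, offset 483.
AQI = 201 + 99/599·483 ≈ 280.83 ⇒ 281.
Fresno: 1722 lies in 1250–2049, so I_lo=301, I_hi=500, C_lo=1250, C_hi=2049.
(500−301)/(2049−1250) × (1722−1250) + 301 = 199/799 × 472 + 301 ≈ 418.56 → 419.
AQIs: Shanghai=191, Lahore=266, Jakarta=281, Fresno=419. Sum = 191 + 266 + 281 + 419 = 1157.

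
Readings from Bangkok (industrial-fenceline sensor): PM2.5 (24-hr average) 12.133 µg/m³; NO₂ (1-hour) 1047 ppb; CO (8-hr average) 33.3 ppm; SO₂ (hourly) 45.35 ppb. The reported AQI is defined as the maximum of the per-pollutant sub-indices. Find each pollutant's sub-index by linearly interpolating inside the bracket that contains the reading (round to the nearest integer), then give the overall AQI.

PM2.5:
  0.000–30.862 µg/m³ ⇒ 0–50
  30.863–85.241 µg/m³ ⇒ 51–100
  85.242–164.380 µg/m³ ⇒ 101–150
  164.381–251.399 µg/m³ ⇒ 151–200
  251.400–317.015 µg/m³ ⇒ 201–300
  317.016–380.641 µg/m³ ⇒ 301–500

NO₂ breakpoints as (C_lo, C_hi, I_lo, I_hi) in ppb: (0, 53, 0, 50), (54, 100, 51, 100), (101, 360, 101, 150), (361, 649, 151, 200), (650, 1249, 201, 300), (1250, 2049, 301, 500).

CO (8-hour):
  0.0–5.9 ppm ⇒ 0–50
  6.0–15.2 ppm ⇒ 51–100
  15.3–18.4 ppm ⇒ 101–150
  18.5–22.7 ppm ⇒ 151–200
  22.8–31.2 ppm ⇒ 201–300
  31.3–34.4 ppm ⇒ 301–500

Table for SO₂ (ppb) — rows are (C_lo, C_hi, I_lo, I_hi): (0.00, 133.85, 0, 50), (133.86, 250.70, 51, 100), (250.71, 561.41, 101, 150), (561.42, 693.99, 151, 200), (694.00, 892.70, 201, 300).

429

PM2.5: 12.133 lies in 0.000–30.862, so I_lo=0, I_hi=50, C_lo=0.000, C_hi=30.862.
(50−0)/(30.862−0.000) × (12.133−0.000) + 0 = 50/30.862 × 12.133 + 0 ≈ 19.66 → 20.
NO₂: row 650–1249 (AQI 201–300). (300−201)·(1047−650)/(1249−650) + 201 = 99·397/599 + 201 ≈ 266.61 → 267.
CO: 33.3 ∈ [31.3, 34.4] ↔ index [301, 500].
301 + (33.3−31.3)·(500−301)/(34.4−31.3) = 301 + 2.0·199/3.1 ≈ 429.39, so AQI = 429.
SO₂: 45.35 lies in 0.00–133.85, so I_lo=0, I_hi=50, C_lo=0.00, C_hi=133.85.
(50−0)/(133.85−0.00) × (45.35−0.00) + 0 = 50/133.85 × 45.35 + 0 ≈ 16.94 → 17.
Sub-indices: PM2.5→20, NO₂→267, CO→429, SO₂→17. Overall AQI = max = 429; dominant pollutant is CO.
AQI 429: Hazardous.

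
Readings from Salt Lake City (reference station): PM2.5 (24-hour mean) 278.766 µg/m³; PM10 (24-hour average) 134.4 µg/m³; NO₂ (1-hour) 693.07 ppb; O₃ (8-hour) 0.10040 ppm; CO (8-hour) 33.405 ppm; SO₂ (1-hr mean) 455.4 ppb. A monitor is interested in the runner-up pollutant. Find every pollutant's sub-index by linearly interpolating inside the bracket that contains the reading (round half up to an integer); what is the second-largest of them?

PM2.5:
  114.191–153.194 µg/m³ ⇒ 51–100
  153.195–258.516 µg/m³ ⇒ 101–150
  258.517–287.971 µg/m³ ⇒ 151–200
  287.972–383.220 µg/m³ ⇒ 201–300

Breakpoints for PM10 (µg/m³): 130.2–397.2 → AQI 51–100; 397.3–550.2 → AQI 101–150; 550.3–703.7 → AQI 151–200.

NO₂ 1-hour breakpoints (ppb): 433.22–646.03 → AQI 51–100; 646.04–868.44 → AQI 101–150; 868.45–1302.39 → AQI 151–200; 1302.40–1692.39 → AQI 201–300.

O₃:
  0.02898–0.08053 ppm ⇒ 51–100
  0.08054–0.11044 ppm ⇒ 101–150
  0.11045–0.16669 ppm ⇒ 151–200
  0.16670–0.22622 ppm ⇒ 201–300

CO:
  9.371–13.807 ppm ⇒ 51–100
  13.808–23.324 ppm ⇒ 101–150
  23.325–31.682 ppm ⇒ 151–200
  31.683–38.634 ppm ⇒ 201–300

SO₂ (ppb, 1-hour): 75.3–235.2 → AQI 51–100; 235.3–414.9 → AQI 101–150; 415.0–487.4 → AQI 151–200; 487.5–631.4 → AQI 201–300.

185

PM2.5 278.766: bracket 258.517–287.971 → index 151–200; slope 49/29.454, offset 20.249.
AQI = 151 + 49/29.454·20.249 ≈ 184.69 ⇒ 185.
PM10: 134.4 lies in 130.2–397.2, so I_lo=51, I_hi=100, C_lo=130.2, C_hi=397.2.
(100−51)/(397.2−130.2) × (134.4−130.2) + 51 = 49/267.0 × 4.2 + 51 ≈ 51.77 → 52.
NO₂: row 646.04–868.44 (AQI 101–150). (150−101)·(693.07−646.04)/(868.44−646.04) + 101 = 49·47.03/222.40 + 101 ≈ 111.36 → 111.
O₃: 0.10040 lies in 0.08054–0.11044, so I_lo=101, I_hi=150, C_lo=0.08054, C_hi=0.11044.
(150−101)/(0.11044−0.08054) × (0.10040−0.08054) + 101 = 49/0.02990 × 0.01986 + 101 ≈ 133.55 → 134.
CO: 33.405 lies in 31.683–38.634, so I_lo=201, I_hi=300, C_lo=31.683, C_hi=38.634.
(300−201)/(38.634−31.683) × (33.405−31.683) + 201 = 99/6.951 × 1.722 + 201 ≈ 225.53 → 226.
SO₂: 455.4 ∈ [415.0, 487.4] ↔ index [151, 200].
151 + (455.4−415.0)·(200−151)/(487.4−415.0) = 151 + 40.4·49/72.4 ≈ 178.34, so AQI = 178.
Sub-indices: PM2.5→185, PM10→52, NO₂→111, O₃→134, CO→226, SO₂→178. Ranked high→low: 226, 185, 178, 134, 111, 52. Second-highest sub-index = 185.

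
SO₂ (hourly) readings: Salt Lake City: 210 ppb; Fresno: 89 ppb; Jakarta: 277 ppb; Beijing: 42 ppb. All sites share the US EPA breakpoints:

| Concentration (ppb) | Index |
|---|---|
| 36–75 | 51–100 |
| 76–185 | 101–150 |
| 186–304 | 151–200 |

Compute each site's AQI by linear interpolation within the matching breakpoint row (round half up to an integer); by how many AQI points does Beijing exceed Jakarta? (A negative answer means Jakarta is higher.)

-130

Salt Lake City 210: bracket 186–304 → index 151–200; slope 49/118, offset 24.
AQI = 151 + 49/118·24 ≈ 160.97 ⇒ 161.
Fresno: 89 lies in 76–185, so I_lo=101, I_hi=150, C_lo=76, C_hi=185.
(150−101)/(185−76) × (89−76) + 101 = 49/109 × 13 + 101 ≈ 106.84 → 107.
Jakarta: row 186–304 (AQI 151–200). (200−151)·(277−186)/(304−186) + 151 = 49·91/118 + 151 ≈ 188.79 → 189.
Beijing: row 36–75 (AQI 51–100). (100−51)·(42−36)/(75−36) + 51 = 49·6/39 + 51 ≈ 58.54 → 59.
AQIs: Salt Lake City=161, Fresno=107, Jakarta=189, Beijing=59. Beijing (59) − Jakarta (189) = -130.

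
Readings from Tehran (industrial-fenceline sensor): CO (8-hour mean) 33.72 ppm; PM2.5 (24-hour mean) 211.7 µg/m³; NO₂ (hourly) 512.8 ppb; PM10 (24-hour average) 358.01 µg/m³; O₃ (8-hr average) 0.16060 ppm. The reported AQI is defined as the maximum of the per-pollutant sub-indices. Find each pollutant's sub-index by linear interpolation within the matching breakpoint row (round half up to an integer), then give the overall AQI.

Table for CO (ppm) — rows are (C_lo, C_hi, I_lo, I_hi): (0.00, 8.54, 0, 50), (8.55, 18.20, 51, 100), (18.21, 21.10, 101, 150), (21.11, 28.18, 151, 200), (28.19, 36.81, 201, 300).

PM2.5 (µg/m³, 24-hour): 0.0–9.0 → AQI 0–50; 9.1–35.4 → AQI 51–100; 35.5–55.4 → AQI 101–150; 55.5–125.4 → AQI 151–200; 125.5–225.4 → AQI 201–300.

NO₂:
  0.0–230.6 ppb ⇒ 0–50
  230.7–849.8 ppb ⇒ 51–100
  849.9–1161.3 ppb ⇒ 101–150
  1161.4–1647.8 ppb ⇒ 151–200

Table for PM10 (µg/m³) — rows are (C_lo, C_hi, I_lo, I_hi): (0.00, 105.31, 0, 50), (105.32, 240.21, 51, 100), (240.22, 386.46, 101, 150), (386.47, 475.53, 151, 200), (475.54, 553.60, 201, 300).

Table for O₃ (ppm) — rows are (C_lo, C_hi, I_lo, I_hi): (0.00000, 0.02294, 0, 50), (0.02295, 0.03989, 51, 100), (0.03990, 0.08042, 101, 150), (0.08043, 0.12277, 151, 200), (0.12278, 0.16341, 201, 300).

CO: row 28.19–36.81 (AQI 201–300). (300−201)·(33.72−28.19)/(36.81−28.19) + 201 = 99·5.53/8.62 + 201 ≈ 264.51 → 265.
PM2.5 211.7: bracket 125.5–225.4 → index 201–300; slope 99/99.9, offset 86.2.
AQI = 201 + 99/99.9·86.2 ≈ 286.42 ⇒ 286.
NO₂: 512.8 lies in 230.7–849.8, so I_lo=51, I_hi=100, C_lo=230.7, C_hi=849.8.
(100−51)/(849.8−230.7) × (512.8−230.7) + 51 = 49/619.1 × 282.1 + 51 ≈ 73.33 → 73.
PM10 358.01: bracket 240.22–386.46 → index 101–150; slope 49/146.24, offset 117.79.
AQI = 101 + 49/146.24·117.79 ≈ 140.47 ⇒ 140.
O₃: row 0.12278–0.16341 (AQI 201–300). (300−201)·(0.16060−0.12278)/(0.16341−0.12278) + 201 = 99·0.03782/0.04063 + 201 ≈ 293.15 → 293.
Sub-indices: CO→265, PM2.5→286, NO₂→73, PM10→140, O₃→293. Overall AQI = max = 293; dominant pollutant is O₃.

293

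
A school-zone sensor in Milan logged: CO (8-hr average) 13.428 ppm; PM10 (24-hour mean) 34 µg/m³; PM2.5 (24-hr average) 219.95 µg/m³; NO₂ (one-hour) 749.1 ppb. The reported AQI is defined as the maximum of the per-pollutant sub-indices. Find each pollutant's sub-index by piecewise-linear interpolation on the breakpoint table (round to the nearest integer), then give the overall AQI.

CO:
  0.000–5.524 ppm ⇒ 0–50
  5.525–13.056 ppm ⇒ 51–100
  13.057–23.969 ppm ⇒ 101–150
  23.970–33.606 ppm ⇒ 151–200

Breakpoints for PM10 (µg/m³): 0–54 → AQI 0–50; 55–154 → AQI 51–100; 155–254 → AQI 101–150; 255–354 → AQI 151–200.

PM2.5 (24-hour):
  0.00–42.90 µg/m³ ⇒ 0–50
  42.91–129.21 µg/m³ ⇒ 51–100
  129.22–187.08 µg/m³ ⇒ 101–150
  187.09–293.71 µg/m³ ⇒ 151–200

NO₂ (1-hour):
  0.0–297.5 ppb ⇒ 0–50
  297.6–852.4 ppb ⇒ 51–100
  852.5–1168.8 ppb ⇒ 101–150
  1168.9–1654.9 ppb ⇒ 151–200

166

CO: 13.428 ∈ [13.057, 23.969] ↔ index [101, 150].
101 + (13.428−13.057)·(150−101)/(23.969−13.057) = 101 + 0.371·49/10.912 ≈ 102.67, so AQI = 103.
PM10 34: bracket 0–54 → index 0–50; slope 50/54, offset 34.
AQI = 0 + 50/54·34 ≈ 31.48 ⇒ 31.
PM2.5: 219.95 ∈ [187.09, 293.71] ↔ index [151, 200].
151 + (219.95−187.09)·(200−151)/(293.71−187.09) = 151 + 32.86·49/106.62 ≈ 166.10, so AQI = 166.
NO₂: 749.1 lies in 297.6–852.4, so I_lo=51, I_hi=100, C_lo=297.6, C_hi=852.4.
(100−51)/(852.4−297.6) × (749.1−297.6) + 51 = 49/554.8 × 451.5 + 51 ≈ 90.88 → 91.
Sub-indices: CO→103, PM10→31, PM2.5→166, NO₂→91. Overall AQI = max = 166; dominant pollutant is PM2.5.
AQI 166: Unhealthy.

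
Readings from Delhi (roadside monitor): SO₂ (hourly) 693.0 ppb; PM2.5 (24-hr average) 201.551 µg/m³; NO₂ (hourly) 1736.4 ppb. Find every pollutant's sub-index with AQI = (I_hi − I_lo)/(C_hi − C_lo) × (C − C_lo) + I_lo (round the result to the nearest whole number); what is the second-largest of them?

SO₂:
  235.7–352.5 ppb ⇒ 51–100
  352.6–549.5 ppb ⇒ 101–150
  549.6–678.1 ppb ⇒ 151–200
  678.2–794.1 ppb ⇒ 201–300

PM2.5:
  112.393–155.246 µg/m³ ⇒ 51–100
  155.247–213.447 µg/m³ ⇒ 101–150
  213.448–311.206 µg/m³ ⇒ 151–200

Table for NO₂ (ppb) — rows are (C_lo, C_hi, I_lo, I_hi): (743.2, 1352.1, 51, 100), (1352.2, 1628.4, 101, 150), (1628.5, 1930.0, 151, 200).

169

SO₂: row 678.2–794.1 (AQI 201–300). (300−201)·(693.0−678.2)/(794.1−678.2) + 201 = 99·14.8/115.9 + 201 ≈ 213.64 → 214.
PM2.5: row 155.247–213.447 (AQI 101–150). (150−101)·(201.551−155.247)/(213.447−155.247) + 101 = 49·46.304/58.200 + 101 ≈ 139.98 → 140.
NO₂: row 1628.5–1930.0 (AQI 151–200). (200−151)·(1736.4−1628.5)/(1930.0−1628.5) + 151 = 49·107.9/301.5 + 151 ≈ 168.54 → 169.
Sub-indices: SO₂→214, PM2.5→140, NO₂→169. Ranked high→low: 214, 169, 140. Second-highest sub-index = 169.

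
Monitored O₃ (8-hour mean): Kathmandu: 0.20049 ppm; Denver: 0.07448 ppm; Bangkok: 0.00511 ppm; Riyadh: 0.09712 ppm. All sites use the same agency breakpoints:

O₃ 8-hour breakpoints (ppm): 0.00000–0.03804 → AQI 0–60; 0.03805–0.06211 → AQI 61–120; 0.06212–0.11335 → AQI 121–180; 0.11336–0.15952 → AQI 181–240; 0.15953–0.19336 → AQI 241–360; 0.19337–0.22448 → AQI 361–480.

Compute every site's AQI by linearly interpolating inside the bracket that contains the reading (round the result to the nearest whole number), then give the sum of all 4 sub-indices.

Kathmandu: 0.20049 ∈ [0.19337, 0.22448] ↔ index [361, 480].
361 + (0.20049−0.19337)·(480−361)/(0.22448−0.19337) = 361 + 0.00712·119/0.03111 ≈ 388.23, so AQI = 388.
Denver 0.07448: bracket 0.06212–0.11335 → index 121–180; slope 59/0.05123, offset 0.01236.
AQI = 121 + 59/0.05123·0.01236 ≈ 135.23 ⇒ 135.
Bangkok 0.00511: bracket 0.00000–0.03804 → index 0–60; slope 60/0.03804, offset 0.00511.
AQI = 0 + 60/0.03804·0.00511 ≈ 8.06 ⇒ 8.
Riyadh: 0.09712 ∈ [0.06212, 0.11335] ↔ index [121, 180].
121 + (0.09712−0.06212)·(180−121)/(0.11335−0.06212) = 121 + 0.03500·59/0.05123 ≈ 161.31, so AQI = 161.
AQIs: Kathmandu=388, Denver=135, Bangkok=8, Riyadh=161. Sum = 388 + 135 + 8 + 161 = 692.

692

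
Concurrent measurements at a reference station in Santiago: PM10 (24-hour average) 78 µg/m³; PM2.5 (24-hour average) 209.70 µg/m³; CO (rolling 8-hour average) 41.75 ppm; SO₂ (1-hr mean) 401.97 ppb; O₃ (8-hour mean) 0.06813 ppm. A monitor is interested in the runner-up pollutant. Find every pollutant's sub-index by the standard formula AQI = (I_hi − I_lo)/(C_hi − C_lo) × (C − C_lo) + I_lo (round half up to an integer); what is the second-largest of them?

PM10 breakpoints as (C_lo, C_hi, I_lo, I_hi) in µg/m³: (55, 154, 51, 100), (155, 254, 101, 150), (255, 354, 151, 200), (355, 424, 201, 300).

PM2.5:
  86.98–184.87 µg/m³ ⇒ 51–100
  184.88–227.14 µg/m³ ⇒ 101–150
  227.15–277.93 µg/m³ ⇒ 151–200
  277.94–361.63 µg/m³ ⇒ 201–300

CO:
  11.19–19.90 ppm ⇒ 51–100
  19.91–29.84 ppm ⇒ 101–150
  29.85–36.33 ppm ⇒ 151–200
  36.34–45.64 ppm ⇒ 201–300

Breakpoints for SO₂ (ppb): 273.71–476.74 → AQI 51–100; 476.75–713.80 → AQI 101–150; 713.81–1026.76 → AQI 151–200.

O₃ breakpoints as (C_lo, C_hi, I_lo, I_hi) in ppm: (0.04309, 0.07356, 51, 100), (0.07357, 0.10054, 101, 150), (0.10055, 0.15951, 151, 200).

PM10: row 55–154 (AQI 51–100). (100−51)·(78−55)/(154−55) + 51 = 49·23/99 + 51 ≈ 62.38 → 62.
PM2.5 209.70: bracket 184.88–227.14 → index 101–150; slope 49/42.26, offset 24.82.
AQI = 101 + 49/42.26·24.82 ≈ 129.78 ⇒ 130.
CO: 41.75 ∈ [36.34, 45.64] ↔ index [201, 300].
201 + (41.75−36.34)·(300−201)/(45.64−36.34) = 201 + 5.41·99/9.30 ≈ 258.59, so AQI = 259.
SO₂: 401.97 lies in 273.71–476.74, so I_lo=51, I_hi=100, C_lo=273.71, C_hi=476.74.
(100−51)/(476.74−273.71) × (401.97−273.71) + 51 = 49/203.03 × 128.26 + 51 ≈ 81.95 → 82.
O₃: 0.06813 lies in 0.04309–0.07356, so I_lo=51, I_hi=100, C_lo=0.04309, C_hi=0.07356.
(100−51)/(0.07356−0.04309) × (0.06813−0.04309) + 51 = 49/0.03047 × 0.02504 + 51 ≈ 91.27 → 91.
Sub-indices: PM10→62, PM2.5→130, CO→259, SO₂→82, O₃→91. Ranked high→low: 259, 130, 91, 82, 62. Second-highest sub-index = 130.

130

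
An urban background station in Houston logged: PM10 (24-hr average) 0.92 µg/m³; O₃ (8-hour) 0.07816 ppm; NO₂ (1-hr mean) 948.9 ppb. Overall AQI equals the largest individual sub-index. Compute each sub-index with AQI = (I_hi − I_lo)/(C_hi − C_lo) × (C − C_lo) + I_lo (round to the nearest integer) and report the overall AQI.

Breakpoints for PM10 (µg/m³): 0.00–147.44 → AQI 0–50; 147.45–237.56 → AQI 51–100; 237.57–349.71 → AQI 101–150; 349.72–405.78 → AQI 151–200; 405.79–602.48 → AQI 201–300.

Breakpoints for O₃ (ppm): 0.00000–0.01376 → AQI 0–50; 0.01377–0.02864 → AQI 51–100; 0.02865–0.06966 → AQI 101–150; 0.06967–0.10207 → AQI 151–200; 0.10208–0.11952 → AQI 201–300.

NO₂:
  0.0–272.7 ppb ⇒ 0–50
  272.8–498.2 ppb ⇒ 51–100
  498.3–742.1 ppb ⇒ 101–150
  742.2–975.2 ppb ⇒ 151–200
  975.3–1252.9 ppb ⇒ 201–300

PM10: 0.92 ∈ [0.00, 147.44] ↔ index [0, 50].
0 + (0.92−0.00)·(50−0)/(147.44−0.00) = 0 + 0.92·50/147.44 ≈ 0.31, so AQI = 0.
O₃: row 0.06967–0.10207 (AQI 151–200). (200−151)·(0.07816−0.06967)/(0.10207−0.06967) + 151 = 49·0.00849/0.03240 + 151 ≈ 163.84 → 164.
NO₂ 948.9: bracket 742.2–975.2 → index 151–200; slope 49/233.0, offset 206.7.
AQI = 151 + 49/233.0·206.7 ≈ 194.47 ⇒ 194.
Sub-indices: PM10→0, O₃→164, NO₂→194. Overall AQI = max = 194; dominant pollutant is NO₂.

194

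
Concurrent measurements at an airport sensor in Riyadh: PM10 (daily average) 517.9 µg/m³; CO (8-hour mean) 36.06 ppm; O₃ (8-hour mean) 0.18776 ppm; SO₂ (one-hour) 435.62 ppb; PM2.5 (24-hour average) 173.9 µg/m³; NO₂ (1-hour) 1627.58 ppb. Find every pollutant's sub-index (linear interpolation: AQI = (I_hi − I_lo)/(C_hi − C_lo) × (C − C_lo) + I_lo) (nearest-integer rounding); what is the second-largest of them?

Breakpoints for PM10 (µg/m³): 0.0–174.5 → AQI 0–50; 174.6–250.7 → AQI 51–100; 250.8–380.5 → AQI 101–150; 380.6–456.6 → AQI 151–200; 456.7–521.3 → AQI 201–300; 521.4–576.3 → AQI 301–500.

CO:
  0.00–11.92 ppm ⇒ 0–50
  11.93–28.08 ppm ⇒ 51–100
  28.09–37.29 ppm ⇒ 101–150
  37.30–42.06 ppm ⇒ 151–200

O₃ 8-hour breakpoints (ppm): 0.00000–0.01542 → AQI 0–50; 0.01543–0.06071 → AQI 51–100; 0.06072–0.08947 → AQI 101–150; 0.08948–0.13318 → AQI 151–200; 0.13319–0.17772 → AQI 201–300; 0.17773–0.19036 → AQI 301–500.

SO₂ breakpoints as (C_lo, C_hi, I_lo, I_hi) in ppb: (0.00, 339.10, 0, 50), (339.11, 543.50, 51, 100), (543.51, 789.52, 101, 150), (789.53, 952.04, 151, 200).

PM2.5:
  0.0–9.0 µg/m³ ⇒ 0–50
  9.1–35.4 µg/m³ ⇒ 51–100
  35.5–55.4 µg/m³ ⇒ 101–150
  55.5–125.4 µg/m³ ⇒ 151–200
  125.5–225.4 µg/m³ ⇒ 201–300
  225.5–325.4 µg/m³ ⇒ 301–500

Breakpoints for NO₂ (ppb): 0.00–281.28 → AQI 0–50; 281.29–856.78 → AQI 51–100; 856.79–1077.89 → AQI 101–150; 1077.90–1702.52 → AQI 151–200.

PM10: 517.9 lies in 456.7–521.3, so I_lo=201, I_hi=300, C_lo=456.7, C_hi=521.3.
(300−201)/(521.3−456.7) × (517.9−456.7) + 201 = 99/64.6 × 61.2 + 201 ≈ 294.79 → 295.
CO: row 28.09–37.29 (AQI 101–150). (150−101)·(36.06−28.09)/(37.29−28.09) + 101 = 49·7.97/9.20 + 101 ≈ 143.45 → 143.
O₃ 0.18776: bracket 0.17773–0.19036 → index 301–500; slope 199/0.01263, offset 0.01003.
AQI = 301 + 199/0.01263·0.01003 ≈ 459.03 ⇒ 459.
SO₂: row 339.11–543.50 (AQI 51–100). (100−51)·(435.62−339.11)/(543.50−339.11) + 51 = 49·96.51/204.39 + 51 ≈ 74.14 → 74.
PM2.5: row 125.5–225.4 (AQI 201–300). (300−201)·(173.9−125.5)/(225.4−125.5) + 201 = 99·48.4/99.9 + 201 ≈ 248.96 → 249.
NO₂: 1627.58 ∈ [1077.90, 1702.52] ↔ index [151, 200].
151 + (1627.58−1077.90)·(200−151)/(1702.52−1077.90) = 151 + 549.68·49/624.62 ≈ 194.12, so AQI = 194.
Sub-indices: PM10→295, CO→143, O₃→459, SO₂→74, PM2.5→249, NO₂→194. Ranked high→low: 459, 295, 249, 194, 143, 74. Second-highest sub-index = 295.

295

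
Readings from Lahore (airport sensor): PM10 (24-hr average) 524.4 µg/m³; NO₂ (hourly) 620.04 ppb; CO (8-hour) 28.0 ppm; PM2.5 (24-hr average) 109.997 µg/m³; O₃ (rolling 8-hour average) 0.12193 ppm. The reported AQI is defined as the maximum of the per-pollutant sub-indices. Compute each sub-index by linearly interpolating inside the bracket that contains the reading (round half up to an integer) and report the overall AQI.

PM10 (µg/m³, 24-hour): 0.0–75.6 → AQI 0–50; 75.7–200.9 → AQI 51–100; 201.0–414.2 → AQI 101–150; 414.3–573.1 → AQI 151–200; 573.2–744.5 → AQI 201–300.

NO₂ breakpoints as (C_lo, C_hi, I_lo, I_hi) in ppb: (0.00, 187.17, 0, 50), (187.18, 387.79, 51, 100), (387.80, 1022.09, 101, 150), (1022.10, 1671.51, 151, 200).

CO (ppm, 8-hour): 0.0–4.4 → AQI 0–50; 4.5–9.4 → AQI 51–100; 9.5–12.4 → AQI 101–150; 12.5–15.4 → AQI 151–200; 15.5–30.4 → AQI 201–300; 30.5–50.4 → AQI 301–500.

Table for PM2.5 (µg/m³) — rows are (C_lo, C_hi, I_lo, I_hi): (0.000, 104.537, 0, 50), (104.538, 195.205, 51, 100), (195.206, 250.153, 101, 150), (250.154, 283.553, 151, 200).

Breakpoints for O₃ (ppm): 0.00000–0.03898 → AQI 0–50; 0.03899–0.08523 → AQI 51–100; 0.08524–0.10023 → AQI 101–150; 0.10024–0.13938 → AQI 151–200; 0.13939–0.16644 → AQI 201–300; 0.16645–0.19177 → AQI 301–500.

PM10: 524.4 lies in 414.3–573.1, so I_lo=151, I_hi=200, C_lo=414.3, C_hi=573.1.
(200−151)/(573.1−414.3) × (524.4−414.3) + 151 = 49/158.8 × 110.1 + 151 ≈ 184.97 → 185.
NO₂: 620.04 lies in 387.80–1022.09, so I_lo=101, I_hi=150, C_lo=387.80, C_hi=1022.09.
(150−101)/(1022.09−387.80) × (620.04−387.80) + 101 = 49/634.29 × 232.24 + 101 ≈ 118.94 → 119.
CO: 28.0 lies in 15.5–30.4, so I_lo=201, I_hi=300, C_lo=15.5, C_hi=30.4.
(300−201)/(30.4−15.5) × (28.0−15.5) + 201 = 99/14.9 × 12.5 + 201 ≈ 284.05 → 284.
PM2.5 109.997: bracket 104.538–195.205 → index 51–100; slope 49/90.667, offset 5.459.
AQI = 51 + 49/90.667·5.459 ≈ 53.95 ⇒ 54.
O₃ 0.12193: bracket 0.10024–0.13938 → index 151–200; slope 49/0.03914, offset 0.02169.
AQI = 151 + 49/0.03914·0.02169 ≈ 178.15 ⇒ 178.
Sub-indices: PM10→185, NO₂→119, CO→284, PM2.5→54, O₃→178. Overall AQI = max = 284; dominant pollutant is CO.
AQI 284: Very Unhealthy.

284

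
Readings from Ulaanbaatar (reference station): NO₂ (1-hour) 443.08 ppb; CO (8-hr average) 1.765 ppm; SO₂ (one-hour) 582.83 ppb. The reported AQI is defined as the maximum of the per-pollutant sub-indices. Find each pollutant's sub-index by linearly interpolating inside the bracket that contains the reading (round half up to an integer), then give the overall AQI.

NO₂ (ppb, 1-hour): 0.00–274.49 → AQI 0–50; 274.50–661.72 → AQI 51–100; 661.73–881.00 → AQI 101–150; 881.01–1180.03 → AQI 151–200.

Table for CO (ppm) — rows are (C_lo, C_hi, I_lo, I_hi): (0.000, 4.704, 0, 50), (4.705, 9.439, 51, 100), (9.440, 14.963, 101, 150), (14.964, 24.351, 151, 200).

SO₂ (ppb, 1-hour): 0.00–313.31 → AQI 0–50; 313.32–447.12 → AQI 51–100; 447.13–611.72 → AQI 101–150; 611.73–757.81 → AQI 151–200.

141

NO₂: 443.08 lies in 274.50–661.72, so I_lo=51, I_hi=100, C_lo=274.50, C_hi=661.72.
(100−51)/(661.72−274.50) × (443.08−274.50) + 51 = 49/387.22 × 168.58 + 51 ≈ 72.33 → 72.
CO 1.765: bracket 0.000–4.704 → index 0–50; slope 50/4.704, offset 1.765.
AQI = 0 + 50/4.704·1.765 ≈ 18.76 ⇒ 19.
SO₂ 582.83: bracket 447.13–611.72 → index 101–150; slope 49/164.59, offset 135.70.
AQI = 101 + 49/164.59·135.70 ≈ 141.40 ⇒ 141.
Sub-indices: NO₂→72, CO→19, SO₂→141. Overall AQI = max = 141; dominant pollutant is SO₂.
AQI 141: Unhealthy for Sensitive Groups.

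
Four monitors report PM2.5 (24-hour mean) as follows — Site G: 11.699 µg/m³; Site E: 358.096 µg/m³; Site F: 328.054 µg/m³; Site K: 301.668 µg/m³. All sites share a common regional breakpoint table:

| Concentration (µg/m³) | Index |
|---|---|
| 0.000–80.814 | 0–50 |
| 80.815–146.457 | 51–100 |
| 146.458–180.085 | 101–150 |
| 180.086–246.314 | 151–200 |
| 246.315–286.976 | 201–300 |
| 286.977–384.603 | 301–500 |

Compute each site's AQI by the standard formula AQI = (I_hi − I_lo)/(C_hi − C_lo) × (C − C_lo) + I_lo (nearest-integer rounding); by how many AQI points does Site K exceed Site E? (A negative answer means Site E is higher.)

Site G: 11.699 lies in 0.000–80.814, so I_lo=0, I_hi=50, C_lo=0.000, C_hi=80.814.
(50−0)/(80.814−0.000) × (11.699−0.000) + 0 = 50/80.814 × 11.699 + 0 ≈ 7.24 → 7.
Site E 358.096: bracket 286.977–384.603 → index 301–500; slope 199/97.626, offset 71.119.
AQI = 301 + 199/97.626·71.119 ≈ 445.97 ⇒ 446.
Site F: 328.054 ∈ [286.977, 384.603] ↔ index [301, 500].
301 + (328.054−286.977)·(500−301)/(384.603−286.977) = 301 + 41.077·199/97.626 ≈ 384.73, so AQI = 385.
Site K 301.668: bracket 286.977–384.603 → index 301–500; slope 199/97.626, offset 14.691.
AQI = 301 + 199/97.626·14.691 ≈ 330.95 ⇒ 331.
AQIs: Site G=7, Site E=446, Site F=385, Site K=331. Site K (331) − Site E (446) = -115.

-115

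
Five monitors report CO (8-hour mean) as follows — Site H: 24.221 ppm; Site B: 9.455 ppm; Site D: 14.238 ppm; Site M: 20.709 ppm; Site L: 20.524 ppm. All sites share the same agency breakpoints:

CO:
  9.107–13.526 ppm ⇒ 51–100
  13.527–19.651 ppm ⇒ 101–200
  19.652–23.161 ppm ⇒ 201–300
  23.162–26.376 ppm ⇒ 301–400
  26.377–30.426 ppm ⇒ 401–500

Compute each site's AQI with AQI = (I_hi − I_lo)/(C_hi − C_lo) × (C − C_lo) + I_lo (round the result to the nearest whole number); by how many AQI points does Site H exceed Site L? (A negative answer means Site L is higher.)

108

Site H: 24.221 lies in 23.162–26.376, so I_lo=301, I_hi=400, C_lo=23.162, C_hi=26.376.
(400−301)/(26.376−23.162) × (24.221−23.162) + 301 = 99/3.214 × 1.059 + 301 ≈ 333.62 → 334.
Site B: 9.455 lies in 9.107–13.526, so I_lo=51, I_hi=100, C_lo=9.107, C_hi=13.526.
(100−51)/(13.526−9.107) × (9.455−9.107) + 51 = 49/4.419 × 0.348 + 51 ≈ 54.86 → 55.
Site D 14.238: bracket 13.527–19.651 → index 101–200; slope 99/6.124, offset 0.711.
AQI = 101 + 99/6.124·0.711 ≈ 112.49 ⇒ 112.
Site M: 20.709 lies in 19.652–23.161, so I_lo=201, I_hi=300, C_lo=19.652, C_hi=23.161.
(300−201)/(23.161−19.652) × (20.709−19.652) + 201 = 99/3.509 × 1.057 + 201 ≈ 230.82 → 231.
Site L: row 19.652–23.161 (AQI 201–300). (300−201)·(20.524−19.652)/(23.161−19.652) + 201 = 99·0.872/3.509 + 201 ≈ 225.60 → 226.
AQIs: Site H=334, Site B=55, Site D=112, Site M=231, Site L=226. Site H (334) − Site L (226) = 108.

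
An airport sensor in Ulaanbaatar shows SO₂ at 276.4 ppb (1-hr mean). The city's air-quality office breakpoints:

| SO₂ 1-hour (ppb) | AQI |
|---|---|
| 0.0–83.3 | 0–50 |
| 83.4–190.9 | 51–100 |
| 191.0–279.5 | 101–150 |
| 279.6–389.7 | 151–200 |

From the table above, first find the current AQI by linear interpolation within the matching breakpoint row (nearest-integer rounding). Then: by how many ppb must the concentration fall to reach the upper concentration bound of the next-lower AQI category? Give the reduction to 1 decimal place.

SO₂ 276.4: bracket 191.0–279.5 → index 101–150; slope 49/88.5, offset 85.4.
AQI = 101 + 49/88.5·85.4 ≈ 148.28 ⇒ 148.
Current AQI 148 is in the Unhealthy for Sensitive Groups range (101–150). The next-lower category tops out at AQI 100, whose upper concentration bound is 190.9 ppb.
Reduction needed = 276.4 − 190.9 = 85.5 ppb.

85.5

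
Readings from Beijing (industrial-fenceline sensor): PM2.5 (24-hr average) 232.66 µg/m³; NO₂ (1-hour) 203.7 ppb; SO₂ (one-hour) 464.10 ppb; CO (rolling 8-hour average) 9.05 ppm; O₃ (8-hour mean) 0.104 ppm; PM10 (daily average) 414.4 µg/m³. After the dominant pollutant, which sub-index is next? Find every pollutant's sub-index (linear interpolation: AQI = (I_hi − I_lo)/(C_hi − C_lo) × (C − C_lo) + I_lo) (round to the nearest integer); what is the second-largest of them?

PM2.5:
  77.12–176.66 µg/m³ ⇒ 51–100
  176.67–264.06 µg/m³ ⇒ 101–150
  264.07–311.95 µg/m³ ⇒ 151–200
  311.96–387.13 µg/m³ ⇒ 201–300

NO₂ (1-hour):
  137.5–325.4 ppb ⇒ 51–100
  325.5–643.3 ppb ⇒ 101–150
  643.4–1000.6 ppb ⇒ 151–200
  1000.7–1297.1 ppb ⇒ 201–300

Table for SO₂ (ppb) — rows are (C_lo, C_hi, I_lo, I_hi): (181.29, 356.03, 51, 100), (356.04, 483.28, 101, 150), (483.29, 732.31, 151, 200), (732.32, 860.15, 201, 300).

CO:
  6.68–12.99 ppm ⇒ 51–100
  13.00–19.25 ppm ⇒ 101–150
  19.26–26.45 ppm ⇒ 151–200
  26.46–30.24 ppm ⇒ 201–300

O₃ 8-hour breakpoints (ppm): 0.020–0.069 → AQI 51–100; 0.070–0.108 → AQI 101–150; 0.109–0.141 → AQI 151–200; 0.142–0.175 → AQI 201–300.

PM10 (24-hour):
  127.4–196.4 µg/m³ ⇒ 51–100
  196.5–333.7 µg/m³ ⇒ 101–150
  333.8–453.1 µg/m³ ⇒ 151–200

145

PM2.5: 232.66 lies in 176.67–264.06, so I_lo=101, I_hi=150, C_lo=176.67, C_hi=264.06.
(150−101)/(264.06−176.67) × (232.66−176.67) + 101 = 49/87.39 × 55.99 + 101 ≈ 132.39 → 132.
NO₂: 203.7 ∈ [137.5, 325.4] ↔ index [51, 100].
51 + (203.7−137.5)·(100−51)/(325.4−137.5) = 51 + 66.2·49/187.9 ≈ 68.26, so AQI = 68.
SO₂: 464.10 lies in 356.04–483.28, so I_lo=101, I_hi=150, C_lo=356.04, C_hi=483.28.
(150−101)/(483.28−356.04) × (464.10−356.04) + 101 = 49/127.24 × 108.06 + 101 ≈ 142.61 → 143.
CO: 9.05 lies in 6.68–12.99, so I_lo=51, I_hi=100, C_lo=6.68, C_hi=12.99.
(100−51)/(12.99−6.68) × (9.05−6.68) + 51 = 49/6.31 × 2.37 + 51 ≈ 69.40 → 69.
O₃ 0.104: bracket 0.070–0.108 → index 101–150; slope 49/0.038, offset 0.034.
AQI = 101 + 49/0.038·0.034 ≈ 144.84 ⇒ 145.
PM10: 414.4 ∈ [333.8, 453.1] ↔ index [151, 200].
151 + (414.4−333.8)·(200−151)/(453.1−333.8) = 151 + 80.6·49/119.3 ≈ 184.10, so AQI = 184.
Sub-indices: PM2.5→132, NO₂→68, SO₂→143, CO→69, O₃→145, PM10→184. Ranked high→low: 184, 145, 143, 132, 69, 68. Second-highest sub-index = 145.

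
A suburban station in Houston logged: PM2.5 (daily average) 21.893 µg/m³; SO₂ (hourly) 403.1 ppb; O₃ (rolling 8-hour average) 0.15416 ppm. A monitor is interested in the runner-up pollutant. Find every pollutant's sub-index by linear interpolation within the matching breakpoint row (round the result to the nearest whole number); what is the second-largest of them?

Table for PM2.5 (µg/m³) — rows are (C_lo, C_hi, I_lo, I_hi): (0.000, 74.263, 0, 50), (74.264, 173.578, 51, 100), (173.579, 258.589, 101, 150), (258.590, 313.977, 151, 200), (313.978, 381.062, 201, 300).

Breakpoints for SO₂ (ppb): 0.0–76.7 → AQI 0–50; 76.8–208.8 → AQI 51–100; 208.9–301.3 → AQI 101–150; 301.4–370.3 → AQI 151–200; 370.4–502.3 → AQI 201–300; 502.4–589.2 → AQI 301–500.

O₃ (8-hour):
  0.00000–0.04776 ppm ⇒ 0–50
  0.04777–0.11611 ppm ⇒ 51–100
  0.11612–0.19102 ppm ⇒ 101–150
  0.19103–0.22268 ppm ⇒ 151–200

126

PM2.5: 21.893 ∈ [0.000, 74.263] ↔ index [0, 50].
0 + (21.893−0.000)·(50−0)/(74.263−0.000) = 0 + 21.893·50/74.263 ≈ 14.74, so AQI = 15.
SO₂: 403.1 ∈ [370.4, 502.3] ↔ index [201, 300].
201 + (403.1−370.4)·(300−201)/(502.3−370.4) = 201 + 32.7·99/131.9 ≈ 225.54, so AQI = 226.
O₃: row 0.11612–0.19102 (AQI 101–150). (150−101)·(0.15416−0.11612)/(0.19102−0.11612) + 101 = 49·0.03804/0.07490 + 101 ≈ 125.89 → 126.
Sub-indices: PM2.5→15, SO₂→226, O₃→126. Ranked high→low: 226, 126, 15. Second-highest sub-index = 126.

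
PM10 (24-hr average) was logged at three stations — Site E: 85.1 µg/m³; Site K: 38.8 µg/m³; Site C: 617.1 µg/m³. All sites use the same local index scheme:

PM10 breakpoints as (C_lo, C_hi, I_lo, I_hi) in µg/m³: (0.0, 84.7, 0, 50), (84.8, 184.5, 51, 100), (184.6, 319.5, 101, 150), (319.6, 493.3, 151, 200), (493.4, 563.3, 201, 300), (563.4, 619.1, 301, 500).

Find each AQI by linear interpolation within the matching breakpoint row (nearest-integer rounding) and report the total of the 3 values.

567

Site E 85.1: bracket 84.8–184.5 → index 51–100; slope 49/99.7, offset 0.3.
AQI = 51 + 49/99.7·0.3 ≈ 51.15 ⇒ 51.
Site K: row 0.0–84.7 (AQI 0–50). (50−0)·(38.8−0.0)/(84.7−0.0) + 0 = 50·38.8/84.7 + 0 ≈ 22.90 → 23.
Site C: row 563.4–619.1 (AQI 301–500). (500−301)·(617.1−563.4)/(619.1−563.4) + 301 = 199·53.7/55.7 + 301 ≈ 492.85 → 493.
AQIs: Site E=51, Site K=23, Site C=493. Sum = 51 + 23 + 493 = 567.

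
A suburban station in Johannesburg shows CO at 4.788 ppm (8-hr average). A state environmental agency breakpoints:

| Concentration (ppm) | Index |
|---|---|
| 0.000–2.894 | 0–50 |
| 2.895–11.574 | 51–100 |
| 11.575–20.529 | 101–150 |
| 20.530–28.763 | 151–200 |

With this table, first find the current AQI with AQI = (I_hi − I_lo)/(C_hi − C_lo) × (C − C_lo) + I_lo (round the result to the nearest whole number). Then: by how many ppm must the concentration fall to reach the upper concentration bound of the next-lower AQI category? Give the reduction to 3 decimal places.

CO 4.788: bracket 2.895–11.574 → index 51–100; slope 49/8.679, offset 1.893.
AQI = 51 + 49/8.679·1.893 ≈ 61.69 ⇒ 62.
Current AQI 62 is in the Moderate range (51–100). The next-lower category tops out at AQI 50, whose upper concentration bound is 2.894 ppm.
Reduction needed = 4.788 − 2.894 = 1.894 ppm.

1.894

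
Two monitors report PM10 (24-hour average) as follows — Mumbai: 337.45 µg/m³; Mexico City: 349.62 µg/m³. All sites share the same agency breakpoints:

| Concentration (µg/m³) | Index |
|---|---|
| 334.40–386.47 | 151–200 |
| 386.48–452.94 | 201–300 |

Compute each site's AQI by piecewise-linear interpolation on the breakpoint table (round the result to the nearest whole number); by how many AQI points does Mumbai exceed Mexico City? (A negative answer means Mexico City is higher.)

-11

Mumbai: 337.45 ∈ [334.40, 386.47] ↔ index [151, 200].
151 + (337.45−334.40)·(200−151)/(386.47−334.40) = 151 + 3.05·49/52.07 ≈ 153.87, so AQI = 154.
Mexico City: row 334.40–386.47 (AQI 151–200). (200−151)·(349.62−334.40)/(386.47−334.40) + 151 = 49·15.22/52.07 + 151 ≈ 165.32 → 165.
AQIs: Mumbai=154, Mexico City=165. Mumbai (154) − Mexico City (165) = -11.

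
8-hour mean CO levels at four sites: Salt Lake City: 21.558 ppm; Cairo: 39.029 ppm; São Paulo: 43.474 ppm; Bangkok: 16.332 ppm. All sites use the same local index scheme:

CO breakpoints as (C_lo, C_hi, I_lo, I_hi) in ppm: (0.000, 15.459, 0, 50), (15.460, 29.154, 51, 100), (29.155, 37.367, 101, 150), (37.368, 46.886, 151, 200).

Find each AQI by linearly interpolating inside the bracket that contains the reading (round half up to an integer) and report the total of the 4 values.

469

Salt Lake City: row 15.460–29.154 (AQI 51–100). (100−51)·(21.558−15.460)/(29.154−15.460) + 51 = 49·6.098/13.694 + 51 ≈ 72.82 → 73.
Cairo 39.029: bracket 37.368–46.886 → index 151–200; slope 49/9.518, offset 1.661.
AQI = 151 + 49/9.518·1.661 ≈ 159.55 ⇒ 160.
São Paulo: 43.474 ∈ [37.368, 46.886] ↔ index [151, 200].
151 + (43.474−37.368)·(200−151)/(46.886−37.368) = 151 + 6.106·49/9.518 ≈ 182.43, so AQI = 182.
Bangkok: 16.332 ∈ [15.460, 29.154] ↔ index [51, 100].
51 + (16.332−15.460)·(100−51)/(29.154−15.460) = 51 + 0.872·49/13.694 ≈ 54.12, so AQI = 54.
AQIs: Salt Lake City=73, Cairo=160, São Paulo=182, Bangkok=54. Sum = 73 + 160 + 182 + 54 = 469.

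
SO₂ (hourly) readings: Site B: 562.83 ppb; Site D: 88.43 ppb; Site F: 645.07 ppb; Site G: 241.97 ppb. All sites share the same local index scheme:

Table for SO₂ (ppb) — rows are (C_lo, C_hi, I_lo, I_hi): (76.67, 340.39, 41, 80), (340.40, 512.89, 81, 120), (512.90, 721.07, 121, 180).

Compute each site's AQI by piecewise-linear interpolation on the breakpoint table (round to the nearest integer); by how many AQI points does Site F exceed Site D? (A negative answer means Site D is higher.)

115

Site B 562.83: bracket 512.90–721.07 → index 121–180; slope 59/208.17, offset 49.93.
AQI = 121 + 59/208.17·49.93 ≈ 135.15 ⇒ 135.
Site D 88.43: bracket 76.67–340.39 → index 41–80; slope 39/263.72, offset 11.76.
AQI = 41 + 39/263.72·11.76 ≈ 42.74 ⇒ 43.
Site F: row 512.90–721.07 (AQI 121–180). (180−121)·(645.07−512.90)/(721.07−512.90) + 121 = 59·132.17/208.17 + 121 ≈ 158.46 → 158.
Site G: 241.97 lies in 76.67–340.39, so I_lo=41, I_hi=80, C_lo=76.67, C_hi=340.39.
(80−41)/(340.39−76.67) × (241.97−76.67) + 41 = 39/263.72 × 165.30 + 41 ≈ 65.45 → 65.
AQIs: Site B=135, Site D=43, Site F=158, Site G=65. Site F (158) − Site D (43) = 115.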